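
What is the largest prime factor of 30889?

30889 = 17 · 1817
1817 = 23 · 79
79 is prime.
So 30889 = 17 · 23 · 79; the largest prime factor is 79.

79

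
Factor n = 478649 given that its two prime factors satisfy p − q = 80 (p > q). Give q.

Since p = q + 80, we have 478649 = q(q + 80), so q² + 80q − 478649 = 0.
Discriminant: 80² + 4·478649 = 6400 + 1914596 = 1920996; √1920996 = 1386.
q = (−80 + 1386)/2 = 653, and p = q + 80 = 733.
Check: 653 · 733 = 478649.

653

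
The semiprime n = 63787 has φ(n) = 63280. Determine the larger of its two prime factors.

281

φ(n) = (p−1)(q−1) = n − (p+q) + 1, so p + q = 63787 − 63280 + 1 = 508.
p and q are the roots of t² − 508t + 63787 = 0.
Discriminant: 508² − 4·63787 = 258064 − 255148 = 2916; √2916 = 54.
q = (508 − 54)/2 = 227, p = (508 + 54)/2 = 281.
Check: 227 · 281 = 63787.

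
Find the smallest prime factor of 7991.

61

7991 is odd.
Digit sum 26, not divisible by 3.
Ends in 1: not divisible by 5.
7: 7991 = 7·1141 + 4
11: 7991 = 11·726 + 5
13: 7991 = 13·614 + 9
17: 7991 = 17·470 + 1
19: 7991 = 19·420 + 11
23: 7991 = 23·347 + 10
29: 7991 = 29·275 + 16
31: 7991 = 31·257 + 24
37: 7991 = 37·215 + 36
41: 7991 = 41·194 + 37
43: 7991 = 43·185 + 36
47: 7991 = 47·170 + 1
53: 7991 = 53·150 + 41
59: 7991 = 59·135 + 26
61: 7991 = 61·131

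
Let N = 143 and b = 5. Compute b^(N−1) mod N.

25

5^1 ≡ 5 (mod 143)
5^2 ≡ 5^2 = 25 ≡ 25 (mod 143)
5^4 ≡ 25^2 = 625 ≡ 53 (mod 143)
5^8 ≡ 53^2 = 2809 ≡ 92 (mod 143)
5^16 ≡ 92^2 = 8464 ≡ 27 (mod 143)
5^32 ≡ 27^2 = 729 ≡ 14 (mod 143)
5^64 ≡ 14^2 = 196 ≡ 53 (mod 143)
5^128 ≡ 53^2 = 2809 ≡ 92 (mod 143)
142 = 128 + 8 + 4 + 2 in binary powers of 2.
So 5^142 ≡ 92 · 92 · 53 · 25 ≡ 25 (mod 143).
Since 25 ≠ 1, base 5 is a Fermat witness: 143 is composite.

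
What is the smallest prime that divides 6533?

47

6533 is odd.
Digit sum 17, not divisible by 3.
Ends in 3: not divisible by 5.
7: 6533 = 7·933 + 2
11: 6533 = 11·593 + 10
13: 6533 = 13·502 + 7
17: 6533 = 17·384 + 5
19: 6533 = 19·343 + 16
23: 6533 = 23·284 + 1
29: 6533 = 29·225 + 8
31: 6533 = 31·210 + 23
37: 6533 = 37·176 + 21
41: 6533 = 41·159 + 14
43: 6533 = 43·151 + 40
47: 6533 = 47·139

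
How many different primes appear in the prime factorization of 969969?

969969 = 3 · 323323
323323 = 7 · 46189
46189 = 11 · 4199
4199 = 13 · 323
323 = 17 · 19
969969 = 3 · 7 · 11 · 13 · 17 · 19, which has 6 distinct prime factors.

6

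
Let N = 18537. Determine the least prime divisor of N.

18537 is odd.
Digit sum 24, divisible by 3.

3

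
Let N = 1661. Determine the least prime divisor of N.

1661 is odd.
Digit sum 14, not divisible by 3.
Ends in 1: not divisible by 5.
7: 1661 = 7·237 + 2
11: 1661 = 11·151

11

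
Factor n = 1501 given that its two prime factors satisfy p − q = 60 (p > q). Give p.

79

Since p = q + 60, we have 1501 = q(q + 60), so q² + 60q − 1501 = 0.
Discriminant: 60² + 4·1501 = 3600 + 6004 = 9604; √9604 = 98.
q = (−60 + 98)/2 = 19, and p = q + 60 = 79.
Check: 19 · 79 = 1501.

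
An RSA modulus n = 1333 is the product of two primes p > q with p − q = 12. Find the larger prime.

43

Since p = q + 12, we have 1333 = q(q + 12), so q² + 12q − 1333 = 0.
Discriminant: 12² + 4·1333 = 144 + 5332 = 5476; √5476 = 74.
q = (−12 + 74)/2 = 31, and p = q + 12 = 43.
Check: 31 · 43 = 1333.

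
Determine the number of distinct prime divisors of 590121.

590121 = 3^2 · 65569
65569 = 7 · 9367
9367 = 17 · 551
551 = 19 · 29
590121 = 3^2 · 7 · 17 · 19 · 29, which has 5 distinct prime factors.

5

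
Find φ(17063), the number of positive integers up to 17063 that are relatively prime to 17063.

16800

Factor: 17063 = 113 · 151.
φ(17063) = (113−1) · (151−1) = 112 · 150 = 16800.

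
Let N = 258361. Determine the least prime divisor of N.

29

258361 is odd.
Digit sum 25, not divisible by 3.
Ends in 1: not divisible by 5.
7: 258361 = 7·36908 + 5
11: 258361 = 11·23487 + 4
13: 258361 = 13·19873 + 12
17: 258361 = 17·15197 + 12
19: 258361 = 19·13597 + 18
23: 258361 = 23·11233 + 2
29: 258361 = 29·8909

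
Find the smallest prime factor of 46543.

7

46543 is odd.
Digit sum 22, not divisible by 3.
Ends in 3: not divisible by 5.
7: 46543 = 7·6649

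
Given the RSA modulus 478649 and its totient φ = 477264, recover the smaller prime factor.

653

φ(n) = (p−1)(q−1) = n − (p+q) + 1, so p + q = 478649 − 477264 + 1 = 1386.
p and q are the roots of t² − 1386t + 478649 = 0.
Discriminant: 1386² − 4·478649 = 1920996 − 1914596 = 6400; √6400 = 80.
q = (1386 − 80)/2 = 653, p = (1386 + 80)/2 = 733.
Check: 653 · 733 = 478649.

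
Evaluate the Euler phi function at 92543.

81880

Factor: 92543 = 11 · 47 · 179.
φ(92543) = (11−1) · (47−1) · (179−1) = 10 · 46 · 178 = 81880.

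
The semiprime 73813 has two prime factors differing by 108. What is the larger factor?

331

Since p = q + 108, we have 73813 = q(q + 108), so q² + 108q − 73813 = 0.
Discriminant: 108² + 4·73813 = 11664 + 295252 = 306916; √306916 = 554.
q = (−108 + 554)/2 = 223, and p = q + 108 = 331.
Check: 223 · 331 = 73813.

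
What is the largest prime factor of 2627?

71

2627 = 37 · 71
71 is prime.
So 2627 = 37 · 71; the largest prime factor is 71.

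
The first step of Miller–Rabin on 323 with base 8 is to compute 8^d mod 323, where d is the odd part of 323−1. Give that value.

297

323 − 1 = 322 = 2^1 · 161, so d = 161.
8^1 ≡ 8 (mod 323)
8^2 ≡ 8^2 = 64 ≡ 64 (mod 323)
8^4 ≡ 64^2 = 4096 ≡ 220 (mod 323)
8^8 ≡ 220^2 = 48400 ≡ 273 (mod 323)
8^16 ≡ 273^2 = 74529 ≡ 239 (mod 323)
8^32 ≡ 239^2 = 57121 ≡ 273 (mod 323)
8^64 ≡ 273^2 = 74529 ≡ 239 (mod 323)
8^128 ≡ 239^2 = 57121 ≡ 273 (mod 323)
161 = 128 + 32 + 1 in binary powers of 2.
So 8^161 ≡ 273 · 273 · 8 ≡ 297 (mod 323).
Squaring chain: 297; never reaches −1, so base 8 is a Miller–Rabin witness that 323 is composite.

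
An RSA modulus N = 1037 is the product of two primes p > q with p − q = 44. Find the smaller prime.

Since p = q + 44, we have 1037 = q(q + 44), so q² + 44q − 1037 = 0.
Discriminant: 44² + 4·1037 = 1936 + 4148 = 6084; √6084 = 78.
q = (−44 + 78)/2 = 17, and p = q + 44 = 61.
Check: 17 · 61 = 1037.

17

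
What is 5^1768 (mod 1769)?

5^1 ≡ 5 (mod 1769)
5^2 ≡ 5^2 = 25 ≡ 25 (mod 1769)
5^4 ≡ 25^2 = 625 ≡ 625 (mod 1769)
5^8 ≡ 625^2 = 390625 ≡ 1445 (mod 1769)
5^16 ≡ 1445^2 = 2088025 ≡ 605 (mod 1769)
5^32 ≡ 605^2 = 366025 ≡ 1611 (mod 1769)
5^64 ≡ 1611^2 = 2595321 ≡ 198 (mod 1769)
5^128 ≡ 198^2 = 39204 ≡ 286 (mod 1769)
5^256 ≡ 286^2 = 81796 ≡ 422 (mod 1769)
5^512 ≡ 422^2 = 178084 ≡ 1184 (mod 1769)
5^1024 ≡ 1184^2 = 1401856 ≡ 808 (mod 1769)
1768 = 1024 + 512 + 128 + 64 + 32 + 8 in binary powers of 2.
So 5^1768 ≡ 808 · 1184 · 286 · 198 · 1611 · 1445 ≡ 1669 (mod 1769).
Since 1669 ≠ 1, base 5 is a Fermat witness: 1769 is composite.

1669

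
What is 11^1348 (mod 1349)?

1094

11^1 ≡ 11 (mod 1349)
11^2 ≡ 11^2 = 121 ≡ 121 (mod 1349)
11^4 ≡ 121^2 = 14641 ≡ 1151 (mod 1349)
11^8 ≡ 1151^2 = 1324801 ≡ 83 (mod 1349)
11^16 ≡ 83^2 = 6889 ≡ 144 (mod 1349)
11^32 ≡ 144^2 = 20736 ≡ 501 (mod 1349)
11^64 ≡ 501^2 = 251001 ≡ 87 (mod 1349)
11^128 ≡ 87^2 = 7569 ≡ 824 (mod 1349)
11^256 ≡ 824^2 = 678976 ≡ 429 (mod 1349)
11^512 ≡ 429^2 = 184041 ≡ 577 (mod 1349)
11^1024 ≡ 577^2 = 332929 ≡ 1075 (mod 1349)
1348 = 1024 + 256 + 64 + 4 in binary powers of 2.
So 11^1348 ≡ 1075 · 429 · 87 · 1151 ≡ 1094 (mod 1349).
Since 1094 ≠ 1, base 11 is a Fermat witness: 1349 is composite.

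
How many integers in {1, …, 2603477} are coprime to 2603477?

Factor: 2603477 = 101 · 149 · 173.
φ(2603477) = (101−1) · (149−1) · (173−1) = 100 · 148 · 172 = 2545600.

2545600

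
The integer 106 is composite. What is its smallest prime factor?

2

106 is even: 2 divides it.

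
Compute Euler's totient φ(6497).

6336

Factor: 6497 = 73 · 89.
φ(6497) = (73−1) · (89−1) = 72 · 88 = 6336.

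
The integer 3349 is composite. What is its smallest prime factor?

3349 is odd.
Digit sum 19, not divisible by 3.
Ends in 9: not divisible by 5.
7: 3349 = 7·478 + 3
11: 3349 = 11·304 + 5
13: 3349 = 13·257 + 8
17: 3349 = 17·197

17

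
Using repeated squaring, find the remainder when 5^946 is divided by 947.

1

5^1 ≡ 5 (mod 947)
5^2 ≡ 5^2 = 25 ≡ 25 (mod 947)
5^4 ≡ 25^2 = 625 ≡ 625 (mod 947)
5^8 ≡ 625^2 = 390625 ≡ 461 (mod 947)
5^16 ≡ 461^2 = 212521 ≡ 393 (mod 947)
5^32 ≡ 393^2 = 154449 ≡ 88 (mod 947)
5^64 ≡ 88^2 = 7744 ≡ 168 (mod 947)
5^128 ≡ 168^2 = 28224 ≡ 761 (mod 947)
5^256 ≡ 761^2 = 579121 ≡ 504 (mod 947)
5^512 ≡ 504^2 = 254016 ≡ 220 (mod 947)
946 = 512 + 256 + 128 + 32 + 16 + 2 in binary powers of 2.
So 5^946 ≡ 220 · 504 · 761 · 88 · 393 · 25 ≡ 1 (mod 947).
Since the result is 1, base 5 gives no evidence that 947 is composite.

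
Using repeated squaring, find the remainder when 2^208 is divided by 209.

36

2^1 ≡ 2 (mod 209)
2^2 ≡ 2^2 = 4 ≡ 4 (mod 209)
2^4 ≡ 4^2 = 16 ≡ 16 (mod 209)
2^8 ≡ 16^2 = 256 ≡ 47 (mod 209)
2^16 ≡ 47^2 = 2209 ≡ 119 (mod 209)
2^32 ≡ 119^2 = 14161 ≡ 158 (mod 209)
2^64 ≡ 158^2 = 24964 ≡ 93 (mod 209)
2^128 ≡ 93^2 = 8649 ≡ 80 (mod 209)
208 = 128 + 64 + 16 in binary powers of 2.
So 2^208 ≡ 80 · 93 · 119 ≡ 36 (mod 209).
Since 36 ≠ 1, base 2 is a Fermat witness: 209 is composite.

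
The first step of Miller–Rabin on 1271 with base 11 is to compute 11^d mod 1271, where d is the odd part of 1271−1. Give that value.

1271 − 1 = 1270 = 2^1 · 635, so d = 635.
11^1 ≡ 11 (mod 1271)
11^2 ≡ 11^2 = 121 ≡ 121 (mod 1271)
11^4 ≡ 121^2 = 14641 ≡ 660 (mod 1271)
11^8 ≡ 660^2 = 435600 ≡ 918 (mod 1271)
11^16 ≡ 918^2 = 842724 ≡ 51 (mod 1271)
11^32 ≡ 51^2 = 2601 ≡ 59 (mod 1271)
11^64 ≡ 59^2 = 3481 ≡ 939 (mod 1271)
11^128 ≡ 939^2 = 881721 ≡ 918 (mod 1271)
11^256 ≡ 918^2 = 842724 ≡ 51 (mod 1271)
11^512 ≡ 51^2 = 2601 ≡ 59 (mod 1271)
635 = 512 + 64 + 32 + 16 + 8 + 2 + 1 in binary powers of 2.
So 11^635 ≡ 59 · 939 · 59 · 51 · 918 · 121 · 11 ≡ 998 (mod 1271).
Squaring chain: 998; never reaches −1, so base 11 is a Miller–Rabin witness that 1271 is composite.

998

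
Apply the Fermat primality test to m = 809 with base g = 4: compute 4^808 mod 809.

1

4^1 ≡ 4 (mod 809)
4^2 ≡ 4^2 = 16 ≡ 16 (mod 809)
4^4 ≡ 16^2 = 256 ≡ 256 (mod 809)
4^8 ≡ 256^2 = 65536 ≡ 7 (mod 809)
4^16 ≡ 7^2 = 49 ≡ 49 (mod 809)
4^32 ≡ 49^2 = 2401 ≡ 783 (mod 809)
4^64 ≡ 783^2 = 613089 ≡ 676 (mod 809)
4^128 ≡ 676^2 = 456976 ≡ 700 (mod 809)
4^256 ≡ 700^2 = 490000 ≡ 555 (mod 809)
4^512 ≡ 555^2 = 308025 ≡ 605 (mod 809)
808 = 512 + 256 + 32 + 8 in binary powers of 2.
So 4^808 ≡ 605 · 555 · 783 · 7 ≡ 1 (mod 809).
Since the result is 1, base 4 gives no evidence that 809 is composite.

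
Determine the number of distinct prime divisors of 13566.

13566 = 2 · 6783
6783 = 3 · 2261
2261 = 7 · 323
323 = 17 · 19
13566 = 2 · 3 · 7 · 17 · 19, which has 5 distinct prime factors.

5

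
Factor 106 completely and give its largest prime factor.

53

106 = 2 · 53
53 is prime.
So 106 = 2 · 53; the largest prime factor is 53.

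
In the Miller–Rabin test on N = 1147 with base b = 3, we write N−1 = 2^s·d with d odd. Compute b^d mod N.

492

1147 − 1 = 1146 = 2^1 · 573, so d = 573.
3^1 ≡ 3 (mod 1147)
3^2 ≡ 3^2 = 9 ≡ 9 (mod 1147)
3^4 ≡ 9^2 = 81 ≡ 81 (mod 1147)
3^8 ≡ 81^2 = 6561 ≡ 826 (mod 1147)
3^16 ≡ 826^2 = 682276 ≡ 958 (mod 1147)
3^32 ≡ 958^2 = 917764 ≡ 164 (mod 1147)
3^64 ≡ 164^2 = 26896 ≡ 515 (mod 1147)
3^128 ≡ 515^2 = 265225 ≡ 268 (mod 1147)
3^256 ≡ 268^2 = 71824 ≡ 710 (mod 1147)
3^512 ≡ 710^2 = 504100 ≡ 567 (mod 1147)
573 = 512 + 32 + 16 + 8 + 4 + 1 in binary powers of 2.
So 3^573 ≡ 567 · 164 · 958 · 826 · 81 · 3 ≡ 492 (mod 1147).
Squaring chain: 492; never reaches −1, so base 3 is a Miller–Rabin witness that 1147 is composite.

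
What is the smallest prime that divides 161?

161 is odd.
Digit sum 8, not divisible by 3.
Ends in 1: not divisible by 5.
7: 161 = 7·23

7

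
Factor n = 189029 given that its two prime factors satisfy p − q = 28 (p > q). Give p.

449

Since p = q + 28, we have 189029 = q(q + 28), so q² + 28q − 189029 = 0.
Discriminant: 28² + 4·189029 = 784 + 756116 = 756900; √756900 = 870.
q = (−28 + 870)/2 = 421, and p = q + 28 = 449.
Check: 421 · 449 = 189029.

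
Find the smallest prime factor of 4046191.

4046191 is odd.
Digit sum 25, not divisible by 3.
Ends in 1: not divisible by 5.
7: 4046191 = 7·578027 + 2
11: 4046191 = 11·367835 + 6
13: 4046191 = 13·311245 + 6
17: 4046191 = 17·238011 + 4
19: 4046191 = 19·212957 + 8
23: 4046191 = 23·175921 + 8
29: 4046191 = 29·139523 + 24
31: 4046191 = 31·130522 + 9
37: 4046191 = 37·109356 + 19
41: 4046191 = 41·98687 + 24
43: 4046191 = 43·94097 + 20
47: 4046191 = 47·86089 + 8
53: 4046191 = 53·76343 + 12
59: 4046191 = 59·68579 + 30
61: 4046191 = 61·66331

61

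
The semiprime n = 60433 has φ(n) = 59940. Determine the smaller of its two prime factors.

223

φ(n) = (p−1)(q−1) = n − (p+q) + 1, so p + q = 60433 − 59940 + 1 = 494.
p and q are the roots of t² − 494t + 60433 = 0.
Discriminant: 494² − 4·60433 = 244036 − 241732 = 2304; √2304 = 48.
q = (494 − 48)/2 = 223, p = (494 + 48)/2 = 271.
Check: 223 · 271 = 60433.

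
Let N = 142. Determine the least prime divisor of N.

2

142 is even: 2 divides it.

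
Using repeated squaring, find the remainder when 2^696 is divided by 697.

18

2^1 ≡ 2 (mod 697)
2^2 ≡ 2^2 = 4 ≡ 4 (mod 697)
2^4 ≡ 4^2 = 16 ≡ 16 (mod 697)
2^8 ≡ 16^2 = 256 ≡ 256 (mod 697)
2^16 ≡ 256^2 = 65536 ≡ 18 (mod 697)
2^32 ≡ 18^2 = 324 ≡ 324 (mod 697)
2^64 ≡ 324^2 = 104976 ≡ 426 (mod 697)
2^128 ≡ 426^2 = 181476 ≡ 256 (mod 697)
2^256 ≡ 256^2 = 65536 ≡ 18 (mod 697)
2^512 ≡ 18^2 = 324 ≡ 324 (mod 697)
696 = 512 + 128 + 32 + 16 + 8 in binary powers of 2.
So 2^696 ≡ 324 · 256 · 324 · 18 · 256 ≡ 18 (mod 697).
Since 18 ≠ 1, base 2 is a Fermat witness: 697 is composite.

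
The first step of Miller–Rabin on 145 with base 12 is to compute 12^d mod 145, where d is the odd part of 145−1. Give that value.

12

145 − 1 = 144 = 2^4 · 9, so d = 9.
12^1 ≡ 12 (mod 145)
12^2 ≡ 12^2 = 144 ≡ 144 (mod 145)
12^4 ≡ 144^2 = 20736 ≡ 1 (mod 145)
12^8 ≡ 1^2 = 1 ≡ 1 (mod 145)
9 = 8 + 1 in binary powers of 2.
So 12^9 ≡ 1 · 12 ≡ 12 (mod 145).
Squaring chain: 12 → 144 → 1 → 1; reaches −1, so base 12 does not prove 145 composite.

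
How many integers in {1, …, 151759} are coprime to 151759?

Factor: 151759 = 17 · 79 · 113.
φ(151759) = (17−1) · (79−1) · (113−1) = 16 · 78 · 112 = 139776.

139776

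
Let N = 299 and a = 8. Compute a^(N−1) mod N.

77

8^1 ≡ 8 (mod 299)
8^2 ≡ 8^2 = 64 ≡ 64 (mod 299)
8^4 ≡ 64^2 = 4096 ≡ 209 (mod 299)
8^8 ≡ 209^2 = 43681 ≡ 27 (mod 299)
8^16 ≡ 27^2 = 729 ≡ 131 (mod 299)
8^32 ≡ 131^2 = 17161 ≡ 118 (mod 299)
8^64 ≡ 118^2 = 13924 ≡ 170 (mod 299)
8^128 ≡ 170^2 = 28900 ≡ 196 (mod 299)
8^256 ≡ 196^2 = 38416 ≡ 144 (mod 299)
298 = 256 + 32 + 8 + 2 in binary powers of 2.
So 8^298 ≡ 144 · 118 · 27 · 64 ≡ 77 (mod 299).
Since 77 ≠ 1, base 8 is a Fermat witness: 299 is composite.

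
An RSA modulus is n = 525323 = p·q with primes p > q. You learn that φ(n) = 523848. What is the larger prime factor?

φ(n) = (p−1)(q−1) = n − (p+q) + 1, so p + q = 525323 − 523848 + 1 = 1476.
p and q are the roots of t² − 1476t + 525323 = 0.
Discriminant: 1476² − 4·525323 = 2178576 − 2101292 = 77284; √77284 = 278.
q = (1476 − 278)/2 = 599, p = (1476 + 278)/2 = 877.
Check: 599 · 877 = 525323.

877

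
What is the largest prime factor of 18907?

73

18907 = 7 · 2701
2701 = 37 · 73
73 is prime.
So 18907 = 7 · 37 · 73; the largest prime factor is 73.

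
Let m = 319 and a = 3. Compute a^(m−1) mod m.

5

3^1 ≡ 3 (mod 319)
3^2 ≡ 3^2 = 9 ≡ 9 (mod 319)
3^4 ≡ 9^2 = 81 ≡ 81 (mod 319)
3^8 ≡ 81^2 = 6561 ≡ 181 (mod 319)
3^16 ≡ 181^2 = 32761 ≡ 223 (mod 319)
3^32 ≡ 223^2 = 49729 ≡ 284 (mod 319)
3^64 ≡ 284^2 = 80656 ≡ 268 (mod 319)
3^128 ≡ 268^2 = 71824 ≡ 49 (mod 319)
3^256 ≡ 49^2 = 2401 ≡ 168 (mod 319)
318 = 256 + 32 + 16 + 8 + 4 + 2 in binary powers of 2.
So 3^318 ≡ 168 · 284 · 223 · 181 · 81 · 9 ≡ 5 (mod 319).
Since 5 ≠ 1, base 3 is a Fermat witness: 319 is composite.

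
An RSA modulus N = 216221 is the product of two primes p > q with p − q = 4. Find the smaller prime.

463

Since p = q + 4, we have 216221 = q(q + 4), so q² + 4q − 216221 = 0.
Discriminant: 4² + 4·216221 = 16 + 864884 = 864900; √864900 = 930.
q = (−4 + 930)/2 = 463, and p = q + 4 = 467.
Check: 463 · 467 = 216221.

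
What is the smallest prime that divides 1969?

1969 is odd.
Digit sum 25, not divisible by 3.
Ends in 9: not divisible by 5.
7: 1969 = 7·281 + 2
11: 1969 = 11·179

11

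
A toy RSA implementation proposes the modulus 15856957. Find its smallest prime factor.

67

15856957 is odd.
Digit sum 46, not divisible by 3.
Ends in 7: not divisible by 5.
7: 15856957 = 7·2265279 + 4
11: 15856957 = 11·1441541 + 6
13: 15856957 = 13·1219765 + 12
17: 15856957 = 17·932762 + 3
19: 15856957 = 19·834576 + 13
23: 15856957 = 23·689432 + 21
29: 15856957 = 29·546791 + 18
31: 15856957 = 31·511514 + 23
37: 15856957 = 37·428566 + 15
41: 15856957 = 41·386755 + 2
43: 15856957 = 43·368766 + 19
47: 15856957 = 47·337382 + 3
53: 15856957 = 53·299187 + 46
59: 15856957 = 59·268761 + 58
61: 15856957 = 61·259950 + 7
67: 15856957 = 67·236671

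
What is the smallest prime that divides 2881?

2881 is odd.
Digit sum 19, not divisible by 3.
Ends in 1: not divisible by 5.
7: 2881 = 7·411 + 4
11: 2881 = 11·261 + 10
13: 2881 = 13·221 + 8
17: 2881 = 17·169 + 8
19: 2881 = 19·151 + 12
23: 2881 = 23·125 + 6
29: 2881 = 29·99 + 10
31: 2881 = 31·92 + 29
37: 2881 = 37·77 + 32
41: 2881 = 41·70 + 11
43: 2881 = 43·67

43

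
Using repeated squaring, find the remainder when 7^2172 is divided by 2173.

523

7^1 ≡ 7 (mod 2173)
7^2 ≡ 7^2 = 49 ≡ 49 (mod 2173)
7^4 ≡ 49^2 = 2401 ≡ 228 (mod 2173)
7^8 ≡ 228^2 = 51984 ≡ 2005 (mod 2173)
7^16 ≡ 2005^2 = 4020025 ≡ 2148 (mod 2173)
7^32 ≡ 2148^2 = 4613904 ≡ 625 (mod 2173)
7^64 ≡ 625^2 = 390625 ≡ 1658 (mod 2173)
7^128 ≡ 1658^2 = 2748964 ≡ 119 (mod 2173)
7^256 ≡ 119^2 = 14161 ≡ 1123 (mod 2173)
7^512 ≡ 1123^2 = 1261129 ≡ 789 (mod 2173)
7^1024 ≡ 789^2 = 622521 ≡ 1043 (mod 2173)
7^2048 ≡ 1043^2 = 1087849 ≡ 1349 (mod 2173)
2172 = 2048 + 64 + 32 + 16 + 8 + 4 in binary powers of 2.
So 7^2172 ≡ 1349 · 1658 · 625 · 2148 · 2005 · 228 ≡ 523 (mod 2173).
Since 523 ≠ 1, base 7 is a Fermat witness: 2173 is composite.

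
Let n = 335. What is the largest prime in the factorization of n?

67

335 = 5 · 67
67 is prime.
So 335 = 5 · 67; the largest prime factor is 67.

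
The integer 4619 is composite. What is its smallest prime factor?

4619 is odd.
Digit sum 20, not divisible by 3.
Ends in 9: not divisible by 5.
7: 4619 = 7·659 + 6
11: 4619 = 11·419 + 10
13: 4619 = 13·355 + 4
17: 4619 = 17·271 + 12
19: 4619 = 19·243 + 2
23: 4619 = 23·200 + 19
29: 4619 = 29·159 + 8
31: 4619 = 31·149

31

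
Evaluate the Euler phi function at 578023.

Factor: 578023 = 59 · 97 · 101.
φ(578023) = (59−1) · (97−1) · (101−1) = 58 · 96 · 100 = 556800.

556800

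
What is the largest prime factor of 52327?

71

52327 = 11 · 4757
4757 = 67 · 71
71 is prime.
So 52327 = 11 · 67 · 71; the largest prime factor is 71.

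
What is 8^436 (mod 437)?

8^1 ≡ 8 (mod 437)
8^2 ≡ 8^2 = 64 ≡ 64 (mod 437)
8^4 ≡ 64^2 = 4096 ≡ 163 (mod 437)
8^8 ≡ 163^2 = 26569 ≡ 349 (mod 437)
8^16 ≡ 349^2 = 121801 ≡ 315 (mod 437)
8^32 ≡ 315^2 = 99225 ≡ 26 (mod 437)
8^64 ≡ 26^2 = 676 ≡ 239 (mod 437)
8^128 ≡ 239^2 = 57121 ≡ 311 (mod 437)
8^256 ≡ 311^2 = 96721 ≡ 144 (mod 437)
436 = 256 + 128 + 32 + 16 + 4 in binary powers of 2.
So 8^436 ≡ 144 · 311 · 26 · 315 · 163 ≡ 334 (mod 437).
Since 334 ≠ 1, base 8 is a Fermat witness: 437 is composite.

334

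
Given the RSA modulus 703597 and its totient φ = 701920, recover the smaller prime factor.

821

φ(n) = (p−1)(q−1) = n − (p+q) + 1, so p + q = 703597 − 701920 + 1 = 1678.
p and q are the roots of t² − 1678t + 703597 = 0.
Discriminant: 1678² − 4·703597 = 2815684 − 2814388 = 1296; √1296 = 36.
q = (1678 − 36)/2 = 821, p = (1678 + 36)/2 = 857.
Check: 821 · 857 = 703597.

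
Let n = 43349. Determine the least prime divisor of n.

43349 is odd.
Digit sum 23, not divisible by 3.
Ends in 9: not divisible by 5.
7: 43349 = 7·6192 + 5
11: 43349 = 11·3940 + 9
13: 43349 = 13·3334 + 7
17: 43349 = 17·2549 + 16
19: 43349 = 19·2281 + 10
23: 43349 = 23·1884 + 17
29: 43349 = 29·1494 + 23
31: 43349 = 31·1398 + 11
37: 43349 = 37·1171 + 22
41: 43349 = 41·1057 + 12
43: 43349 = 43·1008 + 5
47: 43349 = 47·922 + 15
53: 43349 = 53·817 + 48
59: 43349 = 59·734 + 43
61: 43349 = 61·710 + 39
67: 43349 = 67·647

67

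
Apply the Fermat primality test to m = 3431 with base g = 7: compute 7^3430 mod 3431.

3069

7^1 ≡ 7 (mod 3431)
7^2 ≡ 7^2 = 49 ≡ 49 (mod 3431)
7^4 ≡ 49^2 = 2401 ≡ 2401 (mod 3431)
7^8 ≡ 2401^2 = 5764801 ≡ 721 (mod 3431)
7^16 ≡ 721^2 = 519841 ≡ 1760 (mod 3431)
7^32 ≡ 1760^2 = 3097600 ≡ 2838 (mod 3431)
7^64 ≡ 2838^2 = 8054244 ≡ 1687 (mod 3431)
7^128 ≡ 1687^2 = 2845969 ≡ 1670 (mod 3431)
7^256 ≡ 1670^2 = 2788900 ≡ 2928 (mod 3431)
7^512 ≡ 2928^2 = 8573184 ≡ 2546 (mod 3431)
7^1024 ≡ 2546^2 = 6482116 ≡ 957 (mod 3431)
7^2048 ≡ 957^2 = 915849 ≡ 3203 (mod 3431)
3430 = 2048 + 1024 + 256 + 64 + 32 + 4 + 2 in binary powers of 2.
So 7^3430 ≡ 3203 · 957 · 2928 · 1687 · 2838 · 2401 · 49 ≡ 3069 (mod 3431).
Since 3069 ≠ 1, base 7 is a Fermat witness: 3431 is composite.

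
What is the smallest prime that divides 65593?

11

65593 is odd.
Digit sum 28, not divisible by 3.
Ends in 3: not divisible by 5.
7: 65593 = 7·9370 + 3
11: 65593 = 11·5963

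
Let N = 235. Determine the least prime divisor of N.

5

235 is odd.
Digit sum 10, not divisible by 3.
Ends in 5: divisible by 5.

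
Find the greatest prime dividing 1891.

61

1891 = 31 · 61
61 is prime.
So 1891 = 31 · 61; the largest prime factor is 61.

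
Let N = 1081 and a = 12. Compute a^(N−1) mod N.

98

12^1 ≡ 12 (mod 1081)
12^2 ≡ 12^2 = 144 ≡ 144 (mod 1081)
12^4 ≡ 144^2 = 20736 ≡ 197 (mod 1081)
12^8 ≡ 197^2 = 38809 ≡ 974 (mod 1081)
12^16 ≡ 974^2 = 948676 ≡ 639 (mod 1081)
12^32 ≡ 639^2 = 408321 ≡ 784 (mod 1081)
12^64 ≡ 784^2 = 614656 ≡ 648 (mod 1081)
12^128 ≡ 648^2 = 419904 ≡ 476 (mod 1081)
12^256 ≡ 476^2 = 226576 ≡ 647 (mod 1081)
12^512 ≡ 647^2 = 418609 ≡ 262 (mod 1081)
12^1024 ≡ 262^2 = 68644 ≡ 541 (mod 1081)
1080 = 1024 + 32 + 16 + 8 in binary powers of 2.
So 12^1080 ≡ 541 · 784 · 639 · 974 ≡ 98 (mod 1081).
Since 98 ≠ 1, base 12 is a Fermat witness: 1081 is composite.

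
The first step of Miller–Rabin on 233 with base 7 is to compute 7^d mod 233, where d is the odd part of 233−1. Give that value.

233 − 1 = 232 = 2^3 · 29, so d = 29.
7^1 ≡ 7 (mod 233)
7^2 ≡ 7^2 = 49 ≡ 49 (mod 233)
7^4 ≡ 49^2 = 2401 ≡ 71 (mod 233)
7^8 ≡ 71^2 = 5041 ≡ 148 (mod 233)
7^16 ≡ 148^2 = 21904 ≡ 2 (mod 233)
29 = 16 + 8 + 4 + 1 in binary powers of 2.
So 7^29 ≡ 2 · 148 · 71 · 7 ≡ 89 (mod 233).
Squaring chain: 89 → 232 → 1; reaches −1, so base 7 does not prove 233 composite.

89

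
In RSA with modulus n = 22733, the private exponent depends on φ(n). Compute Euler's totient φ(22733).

22428

Factor: 22733 = 127 · 179.
φ(22733) = (127−1) · (179−1) = 126 · 178 = 22428.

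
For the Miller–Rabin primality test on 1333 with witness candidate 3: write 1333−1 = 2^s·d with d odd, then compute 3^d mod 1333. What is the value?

1298

1333 − 1 = 1332 = 2^2 · 333, so d = 333.
3^1 ≡ 3 (mod 1333)
3^2 ≡ 3^2 = 9 ≡ 9 (mod 1333)
3^4 ≡ 9^2 = 81 ≡ 81 (mod 1333)
3^8 ≡ 81^2 = 6561 ≡ 1229 (mod 1333)
3^16 ≡ 1229^2 = 1510441 ≡ 152 (mod 1333)
3^32 ≡ 152^2 = 23104 ≡ 443 (mod 1333)
3^64 ≡ 443^2 = 196249 ≡ 298 (mod 1333)
3^128 ≡ 298^2 = 88804 ≡ 826 (mod 1333)
3^256 ≡ 826^2 = 682276 ≡ 1113 (mod 1333)
333 = 256 + 64 + 8 + 4 + 1 in binary powers of 2.
So 3^333 ≡ 1113 · 298 · 1229 · 81 · 3 ≡ 1298 (mod 1333).
Squaring chain: 1298 → 1225; never reaches −1, so base 3 is a Miller–Rabin witness that 1333 is composite.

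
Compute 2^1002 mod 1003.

2^1 ≡ 2 (mod 1003)
2^2 ≡ 2^2 = 4 ≡ 4 (mod 1003)
2^4 ≡ 4^2 = 16 ≡ 16 (mod 1003)
2^8 ≡ 16^2 = 256 ≡ 256 (mod 1003)
2^16 ≡ 256^2 = 65536 ≡ 341 (mod 1003)
2^32 ≡ 341^2 = 116281 ≡ 936 (mod 1003)
2^64 ≡ 936^2 = 876096 ≡ 477 (mod 1003)
2^128 ≡ 477^2 = 227529 ≡ 851 (mod 1003)
2^256 ≡ 851^2 = 724201 ≡ 35 (mod 1003)
2^512 ≡ 35^2 = 1225 ≡ 222 (mod 1003)
1002 = 512 + 256 + 128 + 64 + 32 + 8 + 2 in binary powers of 2.
So 2^1002 ≡ 222 · 35 · 851 · 477 · 936 · 256 · 4 ≡ 990 (mod 1003).
Since 990 ≠ 1, base 2 is a Fermat witness: 1003 is composite.

990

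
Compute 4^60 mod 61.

4^1 ≡ 4 (mod 61)
4^2 ≡ 4^2 = 16 ≡ 16 (mod 61)
4^4 ≡ 16^2 = 256 ≡ 12 (mod 61)
4^8 ≡ 12^2 = 144 ≡ 22 (mod 61)
4^16 ≡ 22^2 = 484 ≡ 57 (mod 61)
4^32 ≡ 57^2 = 3249 ≡ 16 (mod 61)
60 = 32 + 16 + 8 + 4 in binary powers of 2.
So 4^60 ≡ 16 · 57 · 22 · 12 ≡ 1 (mod 61).
Since the result is 1, base 4 gives no evidence that 61 is composite.

1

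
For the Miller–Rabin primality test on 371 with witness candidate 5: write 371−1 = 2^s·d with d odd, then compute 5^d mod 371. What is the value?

371 − 1 = 370 = 2^1 · 185, so d = 185.
5^1 ≡ 5 (mod 371)
5^2 ≡ 5^2 = 25 ≡ 25 (mod 371)
5^4 ≡ 25^2 = 625 ≡ 254 (mod 371)
5^8 ≡ 254^2 = 64516 ≡ 333 (mod 371)
5^16 ≡ 333^2 = 110889 ≡ 331 (mod 371)
5^32 ≡ 331^2 = 109561 ≡ 116 (mod 371)
5^64 ≡ 116^2 = 13456 ≡ 100 (mod 371)
5^128 ≡ 100^2 = 10000 ≡ 354 (mod 371)
185 = 128 + 32 + 16 + 8 + 1 in binary powers of 2.
So 5^185 ≡ 354 · 116 · 331 · 333 · 5 ≡ 87 (mod 371).
Squaring chain: 87; never reaches −1, so base 5 is a Miller–Rabin witness that 371 is composite.

87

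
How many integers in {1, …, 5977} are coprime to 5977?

Factor: 5977 = 43 · 139.
φ(5977) = (43−1) · (139−1) = 42 · 138 = 5796.

5796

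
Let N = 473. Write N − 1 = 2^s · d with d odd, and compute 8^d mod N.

469

473 − 1 = 472 = 2^3 · 59, so d = 59.
8^1 ≡ 8 (mod 473)
8^2 ≡ 8^2 = 64 ≡ 64 (mod 473)
8^4 ≡ 64^2 = 4096 ≡ 312 (mod 473)
8^8 ≡ 312^2 = 97344 ≡ 379 (mod 473)
8^16 ≡ 379^2 = 143641 ≡ 322 (mod 473)
8^32 ≡ 322^2 = 103684 ≡ 97 (mod 473)
59 = 32 + 16 + 8 + 2 + 1 in binary powers of 2.
So 8^59 ≡ 97 · 322 · 379 · 64 · 8 ≡ 469 (mod 473).
Squaring chain: 469 → 16 → 256; never reaches −1, so base 8 is a Miller–Rabin witness that 473 is composite.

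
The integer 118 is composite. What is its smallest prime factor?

2

118 is even: 2 divides it.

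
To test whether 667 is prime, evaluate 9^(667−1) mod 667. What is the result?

49

9^1 ≡ 9 (mod 667)
9^2 ≡ 9^2 = 81 ≡ 81 (mod 667)
9^4 ≡ 81^2 = 6561 ≡ 558 (mod 667)
9^8 ≡ 558^2 = 311364 ≡ 542 (mod 667)
9^16 ≡ 542^2 = 293764 ≡ 284 (mod 667)
9^32 ≡ 284^2 = 80656 ≡ 616 (mod 667)
9^64 ≡ 616^2 = 379456 ≡ 600 (mod 667)
9^128 ≡ 600^2 = 360000 ≡ 487 (mod 667)
9^256 ≡ 487^2 = 237169 ≡ 384 (mod 667)
9^512 ≡ 384^2 = 147456 ≡ 49 (mod 667)
666 = 512 + 128 + 16 + 8 + 2 in binary powers of 2.
So 9^666 ≡ 49 · 487 · 284 · 542 · 81 ≡ 49 (mod 667).
Since 49 ≠ 1, base 9 is a Fermat witness: 667 is composite.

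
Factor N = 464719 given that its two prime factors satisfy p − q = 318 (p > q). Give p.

859

Since p = q + 318, we have 464719 = q(q + 318), so q² + 318q − 464719 = 0.
Discriminant: 318² + 4·464719 = 101124 + 1858876 = 1960000; √1960000 = 1400.
q = (−318 + 1400)/2 = 541, and p = q + 318 = 859.
Check: 541 · 859 = 464719.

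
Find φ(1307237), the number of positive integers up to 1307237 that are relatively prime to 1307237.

1268784

Factor: 1307237 = 67 · 109 · 179.
φ(1307237) = (67−1) · (109−1) · (179−1) = 66 · 108 · 178 = 1268784.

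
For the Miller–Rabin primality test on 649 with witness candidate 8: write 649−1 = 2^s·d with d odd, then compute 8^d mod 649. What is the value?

514

649 − 1 = 648 = 2^3 · 81, so d = 81.
8^1 ≡ 8 (mod 649)
8^2 ≡ 8^2 = 64 ≡ 64 (mod 649)
8^4 ≡ 64^2 = 4096 ≡ 202 (mod 649)
8^8 ≡ 202^2 = 40804 ≡ 566 (mod 649)
8^16 ≡ 566^2 = 320356 ≡ 399 (mod 649)
8^32 ≡ 399^2 = 159201 ≡ 196 (mod 649)
8^64 ≡ 196^2 = 38416 ≡ 125 (mod 649)
81 = 64 + 16 + 1 in binary powers of 2.
So 8^81 ≡ 125 · 399 · 8 ≡ 514 (mod 649).
Squaring chain: 514 → 53 → 213; never reaches −1, so base 8 is a Miller–Rabin witness that 649 is composite.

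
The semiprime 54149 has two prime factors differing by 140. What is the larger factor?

313

Since p = q + 140, we have 54149 = q(q + 140), so q² + 140q − 54149 = 0.
Discriminant: 140² + 4·54149 = 19600 + 216596 = 236196; √236196 = 486.
q = (−140 + 486)/2 = 173, and p = q + 140 = 313.
Check: 173 · 313 = 54149.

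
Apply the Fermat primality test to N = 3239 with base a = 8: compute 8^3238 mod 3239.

8^1 ≡ 8 (mod 3239)
8^2 ≡ 8^2 = 64 ≡ 64 (mod 3239)
8^4 ≡ 64^2 = 4096 ≡ 857 (mod 3239)
8^8 ≡ 857^2 = 734449 ≡ 2435 (mod 3239)
8^16 ≡ 2435^2 = 5929225 ≡ 1855 (mod 3239)
8^32 ≡ 1855^2 = 3441025 ≡ 1207 (mod 3239)
8^64 ≡ 1207^2 = 1456849 ≡ 2538 (mod 3239)
8^128 ≡ 2538^2 = 6441444 ≡ 2312 (mod 3239)
8^256 ≡ 2312^2 = 5345344 ≡ 994 (mod 3239)
8^512 ≡ 994^2 = 988036 ≡ 141 (mod 3239)
8^1024 ≡ 141^2 = 19881 ≡ 447 (mod 3239)
8^2048 ≡ 447^2 = 199809 ≡ 2230 (mod 3239)
3238 = 2048 + 1024 + 128 + 32 + 4 + 2 in binary powers of 2.
So 8^3238 ≡ 2230 · 447 · 2312 · 1207 · 857 · 64 ≡ 640 (mod 3239).
Since 640 ≠ 1, base 8 is a Fermat witness: 3239 is composite.

640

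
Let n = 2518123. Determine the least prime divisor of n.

2518123 is odd.
Digit sum 22, not divisible by 3.
Ends in 3: not divisible by 5.
7: 2518123 = 7·359731 + 6
11: 2518123 = 11·228920 + 3
13: 2518123 = 13·193701 + 10
17: 2518123 = 17·148124 + 15
19: 2518123 = 19·132532 + 15
23: 2518123 = 23·109483 + 14
29: 2518123 = 29·86831 + 24
31: 2518123 = 31·81229 + 24
37: 2518123 = 37·68057 + 14
41: 2518123 = 41·61417 + 26
43: 2518123 = 43·58561

43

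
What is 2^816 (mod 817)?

102

2^1 ≡ 2 (mod 817)
2^2 ≡ 2^2 = 4 ≡ 4 (mod 817)
2^4 ≡ 4^2 = 16 ≡ 16 (mod 817)
2^8 ≡ 16^2 = 256 ≡ 256 (mod 817)
2^16 ≡ 256^2 = 65536 ≡ 176 (mod 817)
2^32 ≡ 176^2 = 30976 ≡ 747 (mod 817)
2^64 ≡ 747^2 = 558009 ≡ 815 (mod 817)
2^128 ≡ 815^2 = 664225 ≡ 4 (mod 817)
2^256 ≡ 4^2 = 16 ≡ 16 (mod 817)
2^512 ≡ 16^2 = 256 ≡ 256 (mod 817)
816 = 512 + 256 + 32 + 16 in binary powers of 2.
So 2^816 ≡ 256 · 16 · 747 · 176 ≡ 102 (mod 817).
Since 102 ≠ 1, base 2 is a Fermat witness: 817 is composite.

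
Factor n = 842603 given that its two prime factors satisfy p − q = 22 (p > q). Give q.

907

Since p = q + 22, we have 842603 = q(q + 22), so q² + 22q − 842603 = 0.
Discriminant: 22² + 4·842603 = 484 + 3370412 = 3370896; √3370896 = 1836.
q = (−22 + 1836)/2 = 907, and p = q + 22 = 929.
Check: 907 · 929 = 842603.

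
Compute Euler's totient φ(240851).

218880

Factor: 240851 = 13 · 97 · 191.
φ(240851) = (13−1) · (97−1) · (191−1) = 12 · 96 · 190 = 218880.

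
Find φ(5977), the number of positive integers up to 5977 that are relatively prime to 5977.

5796

Factor: 5977 = 43 · 139.
φ(5977) = (43−1) · (139−1) = 42 · 138 = 5796.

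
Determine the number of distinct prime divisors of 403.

403 = 13 · 31
403 = 13 · 31, which has 2 distinct prime factors.

2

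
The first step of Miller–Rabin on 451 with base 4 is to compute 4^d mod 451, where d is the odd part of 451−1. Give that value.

122

451 − 1 = 450 = 2^1 · 225, so d = 225.
4^1 ≡ 4 (mod 451)
4^2 ≡ 4^2 = 16 ≡ 16 (mod 451)
4^4 ≡ 16^2 = 256 ≡ 256 (mod 451)
4^8 ≡ 256^2 = 65536 ≡ 141 (mod 451)
4^16 ≡ 141^2 = 19881 ≡ 37 (mod 451)
4^32 ≡ 37^2 = 1369 ≡ 16 (mod 451)
4^64 ≡ 16^2 = 256 ≡ 256 (mod 451)
4^128 ≡ 256^2 = 65536 ≡ 141 (mod 451)
225 = 128 + 64 + 32 + 1 in binary powers of 2.
So 4^225 ≡ 141 · 256 · 16 · 4 ≡ 122 (mod 451).
Squaring chain: 122; never reaches −1, so base 4 is a Miller–Rabin witness that 451 is composite.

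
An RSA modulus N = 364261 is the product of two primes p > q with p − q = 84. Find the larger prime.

Since p = q + 84, we have 364261 = q(q + 84), so q² + 84q − 364261 = 0.
Discriminant: 84² + 4·364261 = 7056 + 1457044 = 1464100; √1464100 = 1210.
q = (−84 + 1210)/2 = 563, and p = q + 84 = 647.
Check: 563 · 647 = 364261.

647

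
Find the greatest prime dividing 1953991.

73

1953991 = 13 · 150307
150307 = 29 · 5183
5183 = 71 · 73
73 is prime.
So 1953991 = 13 · 29 · 71 · 73; the largest prime factor is 73.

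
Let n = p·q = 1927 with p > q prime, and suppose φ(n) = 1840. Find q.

φ(n) = (p−1)(q−1) = n − (p+q) + 1, so p + q = 1927 − 1840 + 1 = 88.
p and q are the roots of t² − 88t + 1927 = 0.
Discriminant: 88² − 4·1927 = 7744 − 7708 = 36; √36 = 6.
q = (88 − 6)/2 = 41, p = (88 + 6)/2 = 47.
Check: 41 · 47 = 1927.

41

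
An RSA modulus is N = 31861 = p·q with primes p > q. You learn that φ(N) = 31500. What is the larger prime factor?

φ(n) = (p−1)(q−1) = n − (p+q) + 1, so p + q = 31861 − 31500 + 1 = 362.
p and q are the roots of t² − 362t + 31861 = 0.
Discriminant: 362² − 4·31861 = 131044 − 127444 = 3600; √3600 = 60.
q = (362 − 60)/2 = 151, p = (362 + 60)/2 = 211.
Check: 151 · 211 = 31861.

211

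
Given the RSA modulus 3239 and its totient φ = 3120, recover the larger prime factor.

φ(n) = (p−1)(q−1) = n − (p+q) + 1, so p + q = 3239 − 3120 + 1 = 120.
p and q are the roots of t² − 120t + 3239 = 0.
Discriminant: 120² − 4·3239 = 14400 − 12956 = 1444; √1444 = 38.
q = (120 − 38)/2 = 41, p = (120 + 38)/2 = 79.
Check: 41 · 79 = 3239.

79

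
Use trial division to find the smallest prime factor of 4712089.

4712089 is odd.
Digit sum 31, not divisible by 3.
Ends in 9: not divisible by 5.
7: 4712089 = 7·673155 + 4
11: 4712089 = 11·428371 + 8
13: 4712089 = 13·362468 + 5
17: 4712089 = 17·277181 + 12
19: 4712089 = 19·248004 + 13
23: 4712089 = 23·204873 + 10
29: 4712089 = 29·162485 + 24
31: 4712089 = 31·152002 + 27
37: 4712089 = 37·127353 + 28
41: 4712089 = 41·114929

41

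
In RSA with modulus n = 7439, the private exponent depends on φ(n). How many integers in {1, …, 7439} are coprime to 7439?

7224

Factor: 7439 = 43 · 173.
φ(7439) = (43−1) · (173−1) = 42 · 172 = 7224.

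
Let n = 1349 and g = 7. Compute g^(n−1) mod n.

292

7^1 ≡ 7 (mod 1349)
7^2 ≡ 7^2 = 49 ≡ 49 (mod 1349)
7^4 ≡ 49^2 = 2401 ≡ 1052 (mod 1349)
7^8 ≡ 1052^2 = 1106704 ≡ 524 (mod 1349)
7^16 ≡ 524^2 = 274576 ≡ 729 (mod 1349)
7^32 ≡ 729^2 = 531441 ≡ 1284 (mod 1349)
7^64 ≡ 1284^2 = 1648656 ≡ 178 (mod 1349)
7^128 ≡ 178^2 = 31684 ≡ 657 (mod 1349)
7^256 ≡ 657^2 = 431649 ≡ 1318 (mod 1349)
7^512 ≡ 1318^2 = 1737124 ≡ 961 (mod 1349)
7^1024 ≡ 961^2 = 923521 ≡ 805 (mod 1349)
1348 = 1024 + 256 + 64 + 4 in binary powers of 2.
So 7^1348 ≡ 805 · 1318 · 178 · 1052 ≡ 292 (mod 1349).
Since 292 ≠ 1, base 7 is a Fermat witness: 1349 is composite.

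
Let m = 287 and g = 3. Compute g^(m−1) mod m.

32

3^1 ≡ 3 (mod 287)
3^2 ≡ 3^2 = 9 ≡ 9 (mod 287)
3^4 ≡ 9^2 = 81 ≡ 81 (mod 287)
3^8 ≡ 81^2 = 6561 ≡ 247 (mod 287)
3^16 ≡ 247^2 = 61009 ≡ 165 (mod 287)
3^32 ≡ 165^2 = 27225 ≡ 247 (mod 287)
3^64 ≡ 247^2 = 61009 ≡ 165 (mod 287)
3^128 ≡ 165^2 = 27225 ≡ 247 (mod 287)
3^256 ≡ 247^2 = 61009 ≡ 165 (mod 287)
286 = 256 + 16 + 8 + 4 + 2 in binary powers of 2.
So 3^286 ≡ 165 · 165 · 247 · 81 · 9 ≡ 32 (mod 287).
Since 32 ≠ 1, base 3 is a Fermat witness: 287 is composite.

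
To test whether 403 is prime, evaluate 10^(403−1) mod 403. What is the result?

10^1 ≡ 10 (mod 403)
10^2 ≡ 10^2 = 100 ≡ 100 (mod 403)
10^4 ≡ 100^2 = 10000 ≡ 328 (mod 403)
10^8 ≡ 328^2 = 107584 ≡ 386 (mod 403)
10^16 ≡ 386^2 = 148996 ≡ 289 (mod 403)
10^32 ≡ 289^2 = 83521 ≡ 100 (mod 403)
10^64 ≡ 100^2 = 10000 ≡ 328 (mod 403)
10^128 ≡ 328^2 = 107584 ≡ 386 (mod 403)
10^256 ≡ 386^2 = 148996 ≡ 289 (mod 403)
402 = 256 + 128 + 16 + 2 in binary powers of 2.
So 10^402 ≡ 289 · 386 · 289 · 100 ≡ 66 (mod 403).
Since 66 ≠ 1, base 10 is a Fermat witness: 403 is composite.

66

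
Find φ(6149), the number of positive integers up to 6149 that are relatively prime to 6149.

Factor: 6149 = 11 · 13 · 43.
φ(6149) = (11−1) · (13−1) · (43−1) = 10 · 12 · 42 = 5040.

5040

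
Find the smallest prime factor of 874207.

23

874207 is odd.
Digit sum 28, not divisible by 3.
Ends in 7: not divisible by 5.
7: 874207 = 7·124886 + 5
11: 874207 = 11·79473 + 4
13: 874207 = 13·67246 + 9
17: 874207 = 17·51423 + 16
19: 874207 = 19·46010 + 17
23: 874207 = 23·38009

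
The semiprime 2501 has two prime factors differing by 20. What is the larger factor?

Since p = q + 20, we have 2501 = q(q + 20), so q² + 20q − 2501 = 0.
Discriminant: 20² + 4·2501 = 400 + 10004 = 10404; √10404 = 102.
q = (−20 + 102)/2 = 41, and p = q + 20 = 61.
Check: 41 · 61 = 2501.

61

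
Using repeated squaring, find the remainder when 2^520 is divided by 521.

2^1 ≡ 2 (mod 521)
2^2 ≡ 2^2 = 4 ≡ 4 (mod 521)
2^4 ≡ 4^2 = 16 ≡ 16 (mod 521)
2^8 ≡ 16^2 = 256 ≡ 256 (mod 521)
2^16 ≡ 256^2 = 65536 ≡ 411 (mod 521)
2^32 ≡ 411^2 = 168921 ≡ 117 (mod 521)
2^64 ≡ 117^2 = 13689 ≡ 143 (mod 521)
2^128 ≡ 143^2 = 20449 ≡ 130 (mod 521)
2^256 ≡ 130^2 = 16900 ≡ 228 (mod 521)
2^512 ≡ 228^2 = 51984 ≡ 405 (mod 521)
520 = 512 + 8 in binary powers of 2.
So 2^520 ≡ 405 · 256 ≡ 1 (mod 521).
Since the result is 1, base 2 gives no evidence that 521 is composite.

1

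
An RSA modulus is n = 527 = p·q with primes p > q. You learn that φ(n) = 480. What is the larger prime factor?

φ(n) = (p−1)(q−1) = n − (p+q) + 1, so p + q = 527 − 480 + 1 = 48.
p and q are the roots of t² − 48t + 527 = 0.
Discriminant: 48² − 4·527 = 2304 − 2108 = 196; √196 = 14.
q = (48 − 14)/2 = 17, p = (48 + 14)/2 = 31.
Check: 17 · 31 = 527.

31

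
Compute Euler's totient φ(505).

Factor: 505 = 5 · 101.
φ(505) = (5−1) · (101−1) = 4 · 100 = 400.

400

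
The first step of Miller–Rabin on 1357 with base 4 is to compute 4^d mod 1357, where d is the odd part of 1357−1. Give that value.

312

1357 − 1 = 1356 = 2^2 · 339, so d = 339.
4^1 ≡ 4 (mod 1357)
4^2 ≡ 4^2 = 16 ≡ 16 (mod 1357)
4^4 ≡ 16^2 = 256 ≡ 256 (mod 1357)
4^8 ≡ 256^2 = 65536 ≡ 400 (mod 1357)
4^16 ≡ 400^2 = 160000 ≡ 1231 (mod 1357)
4^32 ≡ 1231^2 = 1515361 ≡ 949 (mod 1357)
4^64 ≡ 949^2 = 900601 ≡ 910 (mod 1357)
4^128 ≡ 910^2 = 828100 ≡ 330 (mod 1357)
4^256 ≡ 330^2 = 108900 ≡ 340 (mod 1357)
339 = 256 + 64 + 16 + 2 + 1 in binary powers of 2.
So 4^339 ≡ 340 · 910 · 1231 · 16 · 4 ≡ 312 (mod 1357).
Squaring chain: 312 → 997; never reaches −1, so base 4 is a Miller–Rabin witness that 1357 is composite.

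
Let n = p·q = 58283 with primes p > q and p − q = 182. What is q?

167

Since p = q + 182, we have 58283 = q(q + 182), so q² + 182q − 58283 = 0.
Discriminant: 182² + 4·58283 = 33124 + 233132 = 266256; √266256 = 516.
q = (−182 + 516)/2 = 167, and p = q + 182 = 349.
Check: 167 · 349 = 58283.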